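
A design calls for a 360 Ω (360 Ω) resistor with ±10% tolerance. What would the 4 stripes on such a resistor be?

360 Ω = 36 × 10^1.
3 → orange
6 → blue
Multiplier 10^1 → brown.
±10% tolerance → silver.

orange, blue, brown, silver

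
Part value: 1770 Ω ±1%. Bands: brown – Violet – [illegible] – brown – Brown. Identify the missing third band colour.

1770 Ω = 177 × 10^1.
The third band gives digit 7 of the significand, and 7 is violet.

violet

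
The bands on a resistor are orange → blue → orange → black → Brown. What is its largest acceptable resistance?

Orange → 3 (first significant figure)
Blue → 6 (second significant figure)
Orange → 3 (third significant figure)
Black → ×1 multiplier
Brown → ±1% tolerance
363 × 1 = 363 Ω
Largest = 363 × (1 + 1/100) = 366.63 Ω.

366.63 Ω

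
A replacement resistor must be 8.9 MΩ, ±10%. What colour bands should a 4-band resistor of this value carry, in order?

grey, white, green, silver

8900000 Ω = 89 × 10^5.
8 → grey
9 → white
Multiplier 10^5 → green.
±10% tolerance → silver.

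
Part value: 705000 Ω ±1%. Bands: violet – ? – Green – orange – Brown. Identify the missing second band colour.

705000 Ω = 705 × 10^3.
The second band gives digit 0 of the significand, and 0 is black.

black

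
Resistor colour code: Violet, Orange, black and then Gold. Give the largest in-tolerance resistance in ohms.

76.65 Ω

Violet → 7 (first significant figure)
Orange → 3 (second significant figure)
Black → ×1 multiplier
Gold → ±5% tolerance
73 × 1 = 73 Ω
Largest = 73 × (1 + 5/100) = 76.65 Ω.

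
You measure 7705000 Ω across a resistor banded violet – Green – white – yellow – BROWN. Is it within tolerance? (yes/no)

no

Violet → 7 (first significant figure)
Green → 5 (second significant figure)
White → 9 (third significant figure)
Yellow → ×10^4 multiplier
Brown → ±1% tolerance
759 × 10000 = 7590000 Ω
Allowed range: 7514100 Ω to 7665900 Ω.
7705000 Ω lies outside that range.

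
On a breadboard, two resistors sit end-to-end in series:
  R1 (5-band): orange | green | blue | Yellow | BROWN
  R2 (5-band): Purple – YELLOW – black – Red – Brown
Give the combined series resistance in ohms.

R1: orange, green, blue → 356; yellow ×10^4 → 3560000 Ω.
R2: violet, yellow, black → 740; red ×10^2 → 74000 Ω.
Series: 3560000 + 74000 = 3634000 Ω.

3634000 Ω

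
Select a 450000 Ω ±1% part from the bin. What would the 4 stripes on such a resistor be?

450000 Ω = 45 × 10^4.
4 → yellow
5 → green
Multiplier 10^4 → yellow.
±1% tolerance → brown.

yellow, green, yellow, brown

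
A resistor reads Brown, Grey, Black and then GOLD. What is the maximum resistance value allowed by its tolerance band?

Brown → 1 (first significant figure)
Grey → 8 (second significant figure)
Black → ×1 multiplier
Gold → ±5% tolerance
18 × 1 = 18 Ω
Maximum = 18 × (1 + 5/100) = 18.9 Ω.

18.9 Ω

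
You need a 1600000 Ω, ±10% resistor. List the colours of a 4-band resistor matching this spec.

1600000 Ω = 16 × 10^5.
1 → brown
6 → blue
Multiplier 10^5 → green.
±10% tolerance → silver.

brown, blue, green, silver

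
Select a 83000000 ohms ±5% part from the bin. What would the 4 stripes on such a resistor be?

grey, orange, blue, gold

83000000 Ω = 83 × 10^6.
8 → grey
3 → orange
Multiplier 10^6 → blue.
±5% tolerance → gold.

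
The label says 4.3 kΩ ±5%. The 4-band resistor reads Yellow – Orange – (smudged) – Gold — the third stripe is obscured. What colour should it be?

red

4300 Ω = 43 × 10^2.
The third band is the multiplier, 10^2, which is red.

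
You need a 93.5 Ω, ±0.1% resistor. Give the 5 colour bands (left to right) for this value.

white, orange, green, gold, violet

93.5 Ω = 935 × 10^-1.
9 → white
3 → orange
5 → green
Multiplier 10^-1 → gold.
±0.1% tolerance → violet.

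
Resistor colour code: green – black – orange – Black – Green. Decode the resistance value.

503 Ω

Green → 5 (first significant figure)
Black → 0 (second significant figure)
Orange → 3 (third significant figure)
Black → ×1 multiplier
503 × 1 = 503 Ω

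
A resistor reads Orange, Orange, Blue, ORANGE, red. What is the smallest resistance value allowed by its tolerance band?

Orange → 3 (first significant figure)
Orange → 3 (second significant figure)
Blue → 6 (third significant figure)
Orange → ×10^3 multiplier
Red → ±2% tolerance
336 × 1000 = 336000 Ω
Smallest = 336000 × (1 − 2/100) = 329280 Ω.

329280 Ω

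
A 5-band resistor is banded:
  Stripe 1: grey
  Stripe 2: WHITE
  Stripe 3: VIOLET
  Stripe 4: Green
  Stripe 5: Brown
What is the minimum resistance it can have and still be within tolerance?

88803000 Ω

Grey → 8 (first significant figure)
White → 9 (second significant figure)
Violet → 7 (third significant figure)
Green → ×10^5 multiplier
Brown → ±1% tolerance
897 × 100000 = 89700000 Ω
Minimum = 89700000 × (1 − 1/100) = 88803000 Ω.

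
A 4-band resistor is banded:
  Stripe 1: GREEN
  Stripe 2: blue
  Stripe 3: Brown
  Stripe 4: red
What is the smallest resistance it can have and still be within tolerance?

Green → 5 (first significant figure)
Blue → 6 (second significant figure)
Brown → ×10 multiplier
Red → ±2% tolerance
56 × 10 = 560 Ω
Smallest = 560 × (1 − 2/100) = 548.8 Ω.

548.8 Ω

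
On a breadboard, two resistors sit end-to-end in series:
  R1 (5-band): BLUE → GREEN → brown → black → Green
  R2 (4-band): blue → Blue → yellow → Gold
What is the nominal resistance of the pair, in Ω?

660651 Ω

R1: blue, green, brown → 651; black ×1 → 651 Ω.
R2: blue, blue → 66; yellow ×10^4 → 660000 Ω.
Series: 651 + 660000 = 660651 Ω.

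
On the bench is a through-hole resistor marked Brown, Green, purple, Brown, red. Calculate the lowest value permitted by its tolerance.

1538.6 Ω

Brown → 1 (first significant figure)
Green → 5 (second significant figure)
Violet → 7 (third significant figure)
Brown → ×10 multiplier
Red → ±2% tolerance
157 × 10 = 1570 Ω
Lowest = 1570 × (1 − 2/100) = 1538.6 Ω.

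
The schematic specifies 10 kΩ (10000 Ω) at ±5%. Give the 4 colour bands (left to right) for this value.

10000 Ω = 10 × 10^3.
1 → brown
0 → black
Multiplier 10^3 → orange.
±5% tolerance → gold.

brown, black, orange, gold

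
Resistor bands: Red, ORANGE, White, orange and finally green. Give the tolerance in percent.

The last band, green, is the tolerance band.
Green corresponds to ±0.5%.

±0.5%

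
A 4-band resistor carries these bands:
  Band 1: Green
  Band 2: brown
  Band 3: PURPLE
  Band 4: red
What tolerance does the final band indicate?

The last band, red, is the tolerance band.
Red corresponds to ±2%.

±2%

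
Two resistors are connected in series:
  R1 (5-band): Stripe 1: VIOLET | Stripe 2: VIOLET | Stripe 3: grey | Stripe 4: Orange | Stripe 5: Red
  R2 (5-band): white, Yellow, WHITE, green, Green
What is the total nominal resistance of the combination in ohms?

R1: violet, violet, grey → 778; orange ×10^3 → 778000 Ω.
R2: white, yellow, white → 949; green ×10^5 → 94900000 Ω.
Series: 778000 + 94900000 = 95678000 Ω.

95678000 Ω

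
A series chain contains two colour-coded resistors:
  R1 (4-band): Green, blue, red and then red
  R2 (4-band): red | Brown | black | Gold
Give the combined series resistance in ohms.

R1: green, blue → 56; red ×10^2 → 5600 Ω.
R2: red, brown → 21; black ×1 → 21 Ω.
Series: 5600 + 21 = 5621 Ω.

5621 Ω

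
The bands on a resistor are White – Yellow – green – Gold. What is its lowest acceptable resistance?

8930000 Ω

White → 9 (first significant figure)
Yellow → 4 (second significant figure)
Green → ×10^5 multiplier
Gold → ±5% tolerance
94 × 100000 = 9400000 Ω
Lowest = 9400000 × (1 − 5/100) = 8930000 Ω.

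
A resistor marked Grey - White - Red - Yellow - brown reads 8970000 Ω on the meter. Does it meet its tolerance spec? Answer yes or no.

yes

Grey → 8 (first significant figure)
White → 9 (second significant figure)
Red → 2 (third significant figure)
Yellow → ×10^4 multiplier
Brown → ±1% tolerance
892 × 10000 = 8920000 Ω
Allowed range: 8830800 Ω to 9009200 Ω.
8970000 Ω lies inside that range.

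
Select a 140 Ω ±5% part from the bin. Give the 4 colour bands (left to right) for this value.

140 Ω = 14 × 10^1.
1 → brown
4 → yellow
Multiplier 10^1 → brown.
±5% tolerance → gold.

brown, yellow, brown, gold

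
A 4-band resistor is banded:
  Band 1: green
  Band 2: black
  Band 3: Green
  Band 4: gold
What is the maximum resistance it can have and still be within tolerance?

5250000 Ω

Green → 5 (first significant figure)
Black → 0 (second significant figure)
Green → ×10^5 multiplier
Gold → ±5% tolerance
50 × 100000 = 5000000 Ω
Maximum = 5000000 × (1 + 5/100) = 5250000 Ω.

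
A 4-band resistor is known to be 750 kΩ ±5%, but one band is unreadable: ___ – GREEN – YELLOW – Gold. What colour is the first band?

750000 Ω = 75 × 10^4.
The first band gives digit 7 of the significand, and 7 is violet.

violet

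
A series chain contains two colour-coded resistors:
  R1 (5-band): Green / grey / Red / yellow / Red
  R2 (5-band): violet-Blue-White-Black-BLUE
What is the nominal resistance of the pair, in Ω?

5820769 Ω

R1: green, grey, red → 582; yellow ×10^4 → 5820000 Ω.
R2: violet, blue, white → 769; black ×1 → 769 Ω.
Series: 5820000 + 769 = 5820769 Ω.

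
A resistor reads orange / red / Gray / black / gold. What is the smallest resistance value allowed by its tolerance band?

Orange → 3 (first significant figure)
Red → 2 (second significant figure)
Grey → 8 (third significant figure)
Black → ×1 multiplier
Gold → ±5% tolerance
328 × 1 = 328 Ω
Smallest = 328 × (1 − 5/100) = 311.6 Ω.

311.6 Ω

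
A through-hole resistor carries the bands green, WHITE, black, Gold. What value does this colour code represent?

59 Ω

Green → 5 (first significant figure)
White → 9 (second significant figure)
Black → ×1 multiplier
59 × 1 = 59 Ω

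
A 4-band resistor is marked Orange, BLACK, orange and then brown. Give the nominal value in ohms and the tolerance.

30000 Ω ±1%

Orange → 3 (first significant figure)
Black → 0 (second significant figure)
Orange → ×10^3 multiplier
Brown → ±1% tolerance
30 × 1000 = 30000 Ω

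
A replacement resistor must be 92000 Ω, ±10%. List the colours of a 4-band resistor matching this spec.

92000 Ω = 92 × 10^3.
9 → white
2 → red
Multiplier 10^3 → orange.
±10% tolerance → silver.

white, red, orange, silver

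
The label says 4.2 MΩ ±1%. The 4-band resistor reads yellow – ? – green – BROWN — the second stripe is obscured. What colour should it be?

red

4200000 Ω = 42 × 10^5.
The second band gives digit 2 of the significand, and 2 is red.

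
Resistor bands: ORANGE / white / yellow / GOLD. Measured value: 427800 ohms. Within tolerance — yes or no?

Orange → 3 (first significant figure)
White → 9 (second significant figure)
Yellow → ×10^4 multiplier
Gold → ±5% tolerance
39 × 10000 = 390000 Ω
Allowed range: 370500 Ω to 409500 Ω.
427800 ohms lies outside that range.

no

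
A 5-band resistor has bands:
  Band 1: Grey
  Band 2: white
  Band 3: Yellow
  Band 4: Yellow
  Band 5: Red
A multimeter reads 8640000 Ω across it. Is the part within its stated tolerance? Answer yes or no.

Grey → 8 (first significant figure)
White → 9 (second significant figure)
Yellow → 4 (third significant figure)
Yellow → ×10^4 multiplier
Red → ±2% tolerance
894 × 10000 = 8940000 Ω
Allowed range: 8761200 Ω to 9118800 Ω.
8640000 Ω lies outside that range.

no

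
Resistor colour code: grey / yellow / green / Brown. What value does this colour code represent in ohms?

8400000 Ω

Grey → 8 (first significant figure)
Yellow → 4 (second significant figure)
Green → ×10^5 multiplier
84 × 100000 = 8400000 Ω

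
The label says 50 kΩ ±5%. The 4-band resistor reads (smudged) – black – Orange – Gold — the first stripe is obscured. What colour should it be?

green

50000 Ω = 50 × 10^3.
The first band gives digit 5 of the significand, and 5 is green.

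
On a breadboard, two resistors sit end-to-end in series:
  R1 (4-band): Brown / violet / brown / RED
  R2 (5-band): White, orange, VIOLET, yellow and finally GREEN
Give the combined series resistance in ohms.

9370170 Ω

R1: brown, violet → 17; brown ×10 → 170 Ω.
R2: white, orange, violet → 937; yellow ×10^4 → 9370000 Ω.
Series: 170 + 9370000 = 9370170 Ω.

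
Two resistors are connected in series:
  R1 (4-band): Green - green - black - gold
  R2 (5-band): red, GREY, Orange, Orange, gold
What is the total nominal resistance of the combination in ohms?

283055 Ω

R1: green, green → 55; black ×1 → 55 Ω.
R2: red, grey, orange → 283; orange ×10^3 → 283000 Ω.
Series: 55 + 283000 = 283055 Ω.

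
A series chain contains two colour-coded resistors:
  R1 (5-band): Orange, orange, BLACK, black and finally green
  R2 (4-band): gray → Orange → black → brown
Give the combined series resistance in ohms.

R1: orange, orange, black → 330; black ×1 → 330 Ω.
R2: grey, orange → 83; black ×1 → 83 Ω.
Series: 330 + 83 = 413 Ω.

413 Ω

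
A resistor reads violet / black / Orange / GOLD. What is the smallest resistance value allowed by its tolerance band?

Violet → 7 (first significant figure)
Black → 0 (second significant figure)
Orange → ×10^3 multiplier
Gold → ±5% tolerance
70 × 1000 = 70000 Ω
Smallest = 70000 × (1 − 5/100) = 66500 Ω.

66500 Ω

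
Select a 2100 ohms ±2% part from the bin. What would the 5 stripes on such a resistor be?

2100 Ω = 210 × 10^1.
2 → red
1 → brown
0 → black
Multiplier 10^1 → brown.
±2% tolerance → red.

red, brown, black, brown, red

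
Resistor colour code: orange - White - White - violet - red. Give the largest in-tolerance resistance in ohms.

Orange → 3 (first significant figure)
White → 9 (second significant figure)
White → 9 (third significant figure)
Violet → ×10^7 multiplier
Red → ±2% tolerance
399 × 10000000 = 3990000000 Ω
Largest = 3990000000 × (1 + 2/100) = 4069800000 Ω.

4069800000 Ω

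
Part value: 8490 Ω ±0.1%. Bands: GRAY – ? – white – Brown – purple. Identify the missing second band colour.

yellow

8490 Ω = 849 × 10^1.
The second band gives digit 4 of the significand, and 4 is yellow.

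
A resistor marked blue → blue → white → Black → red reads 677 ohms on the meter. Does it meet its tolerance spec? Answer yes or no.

Blue → 6 (first significant figure)
Blue → 6 (second significant figure)
White → 9 (third significant figure)
Black → ×1 multiplier
Red → ±2% tolerance
669 × 1 = 669 Ω
Allowed range: 655.62 Ω to 682.38 Ω.
677 ohms lies inside that range.

yes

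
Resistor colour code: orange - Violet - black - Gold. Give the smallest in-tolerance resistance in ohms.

Orange → 3 (first significant figure)
Violet → 7 (second significant figure)
Black → ×1 multiplier
Gold → ±5% tolerance
37 × 1 = 37 Ω
Smallest = 37 × (1 − 5/100) = 35.15 Ω.

35.15 Ω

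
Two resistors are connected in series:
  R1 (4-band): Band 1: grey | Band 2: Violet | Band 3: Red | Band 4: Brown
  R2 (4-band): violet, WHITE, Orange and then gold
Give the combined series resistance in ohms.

87700 Ω

R1: grey, violet → 87; red ×10^2 → 8700 Ω.
R2: violet, white → 79; orange ×10^3 → 79000 Ω.
Series: 8700 + 79000 = 87700 Ω.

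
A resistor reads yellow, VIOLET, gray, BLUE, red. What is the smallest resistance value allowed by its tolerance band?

Yellow → 4 (first significant figure)
Violet → 7 (second significant figure)
Grey → 8 (third significant figure)
Blue → ×10^6 multiplier
Red → ±2% tolerance
478 × 1000000 = 478000000 Ω
Smallest = 478000000 × (1 − 2/100) = 468440000 Ω.

468440000 Ω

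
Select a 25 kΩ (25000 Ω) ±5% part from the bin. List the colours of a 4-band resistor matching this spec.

red, green, orange, gold

25000 Ω = 25 × 10^3.
2 → red
5 → green
Multiplier 10^3 → orange.
±5% tolerance → gold.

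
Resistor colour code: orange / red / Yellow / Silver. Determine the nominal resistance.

Orange → 3 (first significant figure)
Red → 2 (second significant figure)
Yellow → ×10^4 multiplier
32 × 10000 = 320000 Ω

320000 Ω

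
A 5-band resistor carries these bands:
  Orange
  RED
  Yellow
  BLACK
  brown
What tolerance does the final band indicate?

±1%

The last band, brown, is the tolerance band.
Brown corresponds to ±1%.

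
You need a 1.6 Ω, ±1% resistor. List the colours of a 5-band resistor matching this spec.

1.6 Ω = 160 × 10^-2.
1 → brown
6 → blue
0 → black
Multiplier 10^-2 → silver.
±1% tolerance → brown.

brown, blue, black, silver, brown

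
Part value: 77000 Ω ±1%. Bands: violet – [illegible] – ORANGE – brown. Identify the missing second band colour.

violet

77000 Ω = 77 × 10^3.
The second band gives digit 7 of the significand, and 7 is violet.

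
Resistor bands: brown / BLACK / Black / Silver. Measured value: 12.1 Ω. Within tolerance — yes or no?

Brown → 1 (first significant figure)
Black → 0 (second significant figure)
Black → ×1 multiplier
Silver → ±10% tolerance
10 × 1 = 10 Ω
Allowed range: 9 Ω to 11 Ω.
12.1 Ω lies outside that range.

no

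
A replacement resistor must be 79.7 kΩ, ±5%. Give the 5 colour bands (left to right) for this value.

79700 Ω = 797 × 10^2.
7 → violet
9 → white
7 → violet
Multiplier 10^2 → red.
±5% tolerance → gold.

violet, white, violet, red, gold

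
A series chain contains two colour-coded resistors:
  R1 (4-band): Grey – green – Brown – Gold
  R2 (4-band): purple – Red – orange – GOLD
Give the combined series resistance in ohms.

72850 Ω

R1: grey, green → 85; brown ×10 → 850 Ω.
R2: violet, red → 72; orange ×10^3 → 72000 Ω.
Series: 850 + 72000 = 72850 Ω.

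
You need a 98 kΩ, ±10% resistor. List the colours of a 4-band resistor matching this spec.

98000 Ω = 98 × 10^3.
9 → white
8 → grey
Multiplier 10^3 → orange.
±10% tolerance → silver.

white, grey, orange, silver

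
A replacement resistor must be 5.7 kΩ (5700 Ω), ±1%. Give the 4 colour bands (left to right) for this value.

green, violet, red, brown

5700 Ω = 57 × 10^2.
5 → green
7 → violet
Multiplier 10^2 → red.
±1% tolerance → brown.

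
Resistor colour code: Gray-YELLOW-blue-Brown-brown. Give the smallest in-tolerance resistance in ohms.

8375.4 Ω

Grey → 8 (first significant figure)
Yellow → 4 (second significant figure)
Blue → 6 (third significant figure)
Brown → ×10 multiplier
Brown → ±1% tolerance
846 × 10 = 8460 Ω
Smallest = 8460 × (1 − 1/100) = 8375.4 Ω.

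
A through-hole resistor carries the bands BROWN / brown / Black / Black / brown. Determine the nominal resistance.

Brown → 1 (first significant figure)
Brown → 1 (second significant figure)
Black → 0 (third significant figure)
Black → ×1 multiplier
110 × 1 = 110 Ω

110 Ω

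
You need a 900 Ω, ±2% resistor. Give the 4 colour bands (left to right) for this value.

900 Ω = 90 × 10^1.
9 → white
0 → black
Multiplier 10^1 → brown.
±2% tolerance → red.

white, black, brown, red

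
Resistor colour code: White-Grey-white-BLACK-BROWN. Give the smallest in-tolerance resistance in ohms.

White → 9 (first significant figure)
Grey → 8 (second significant figure)
White → 9 (third significant figure)
Black → ×1 multiplier
Brown → ±1% tolerance
989 × 1 = 989 Ω
Smallest = 989 × (1 − 1/100) = 979.11 Ω.

979.11 Ω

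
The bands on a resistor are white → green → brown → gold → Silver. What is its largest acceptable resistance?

104.61 Ω

White → 9 (first significant figure)
Green → 5 (second significant figure)
Brown → 1 (third significant figure)
Gold → ×0.1 multiplier
Silver → ±10% tolerance
951 × 0.1 = 95.1 Ω
Largest = 95.1 × (1 + 10/100) = 104.61 Ω.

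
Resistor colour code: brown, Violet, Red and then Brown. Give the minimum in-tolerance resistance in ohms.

Brown → 1 (first significant figure)
Violet → 7 (second significant figure)
Red → ×10^2 multiplier
Brown → ±1% tolerance
17 × 100 = 1700 Ω
Minimum = 1700 × (1 − 1/100) = 1683 Ω.

1683 Ω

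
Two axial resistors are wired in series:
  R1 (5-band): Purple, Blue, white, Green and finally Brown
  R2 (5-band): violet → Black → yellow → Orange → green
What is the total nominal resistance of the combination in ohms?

R1: violet, blue, white → 769; green ×10^5 → 76900000 Ω.
R2: violet, black, yellow → 704; orange ×10^3 → 704000 Ω.
Series: 76900000 + 704000 = 77604000 Ω.

77604000 Ω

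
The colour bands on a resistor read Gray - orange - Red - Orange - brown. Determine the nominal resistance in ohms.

832000 Ω

Grey → 8 (first significant figure)
Orange → 3 (second significant figure)
Red → 2 (third significant figure)
Orange → ×10^3 multiplier
832 × 1000 = 832000 Ω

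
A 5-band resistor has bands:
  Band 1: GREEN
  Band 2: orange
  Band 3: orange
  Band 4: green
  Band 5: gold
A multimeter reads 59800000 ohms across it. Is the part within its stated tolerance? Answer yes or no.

Green → 5 (first significant figure)
Orange → 3 (second significant figure)
Orange → 3 (third significant figure)
Green → ×10^5 multiplier
Gold → ±5% tolerance
533 × 100000 = 53300000 Ω
Allowed range: 50635000 Ω to 55965000 Ω.
59800000 ohms lies outside that range.

no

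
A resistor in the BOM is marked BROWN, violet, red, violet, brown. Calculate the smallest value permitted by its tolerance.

Brown → 1 (first significant figure)
Violet → 7 (second significant figure)
Red → 2 (third significant figure)
Violet → ×10^7 multiplier
Brown → ±1% tolerance
172 × 10000000 = 1720000000 Ω
Smallest = 1720000000 × (1 − 1/100) = 1702800000 Ω.

1702800000 Ω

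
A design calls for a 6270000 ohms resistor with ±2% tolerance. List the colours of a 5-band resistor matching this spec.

6270000 Ω = 627 × 10^4.
6 → blue
2 → red
7 → violet
Multiplier 10^4 → yellow.
±2% tolerance → red.

blue, red, violet, yellow, red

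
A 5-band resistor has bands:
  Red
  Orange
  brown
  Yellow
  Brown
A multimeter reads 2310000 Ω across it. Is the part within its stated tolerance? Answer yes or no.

Red → 2 (first significant figure)
Orange → 3 (second significant figure)
Brown → 1 (third significant figure)
Yellow → ×10^4 multiplier
Brown → ±1% tolerance
231 × 10000 = 2310000 Ω
Allowed range: 2286900 Ω to 2333100 Ω.
2310000 Ω lies inside that range.

yes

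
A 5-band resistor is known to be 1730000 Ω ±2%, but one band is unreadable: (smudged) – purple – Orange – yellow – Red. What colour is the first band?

1730000 Ω = 173 × 10^4.
The first band gives digit 1 of the significand, and 1 is brown.

brown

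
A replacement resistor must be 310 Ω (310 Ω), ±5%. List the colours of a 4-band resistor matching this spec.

orange, brown, brown, gold

310 Ω = 31 × 10^1.
3 → orange
1 → brown
Multiplier 10^1 → brown.
±5% tolerance → gold.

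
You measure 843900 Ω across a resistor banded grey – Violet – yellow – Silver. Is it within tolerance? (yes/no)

Grey → 8 (first significant figure)
Violet → 7 (second significant figure)
Yellow → ×10^4 multiplier
Silver → ±10% tolerance
87 × 10000 = 870000 Ω
Allowed range: 783000 Ω to 957000 Ω.
843900 Ω lies inside that range.

yes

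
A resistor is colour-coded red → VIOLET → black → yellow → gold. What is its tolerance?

±5%

The last band, gold, is the tolerance band.
Gold corresponds to ±5%.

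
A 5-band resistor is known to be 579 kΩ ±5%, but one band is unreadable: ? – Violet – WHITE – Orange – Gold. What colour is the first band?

green

579000 Ω = 579 × 10^3.
The first band gives digit 5 of the significand, and 5 is green.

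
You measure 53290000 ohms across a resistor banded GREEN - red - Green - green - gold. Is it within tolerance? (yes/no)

yes

Green → 5 (first significant figure)
Red → 2 (second significant figure)
Green → 5 (third significant figure)
Green → ×10^5 multiplier
Gold → ±5% tolerance
525 × 100000 = 52500000 Ω
Allowed range: 49875000 Ω to 55125000 Ω.
53290000 ohms lies inside that range.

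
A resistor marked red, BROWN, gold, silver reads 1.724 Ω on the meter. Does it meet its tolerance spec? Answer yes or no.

Red → 2 (first significant figure)
Brown → 1 (second significant figure)
Gold → ×0.1 multiplier
Silver → ±10% tolerance
21 × 0.1 = 2.1 Ω
Allowed range: 1.89 Ω to 2.31 Ω.
1.724 Ω lies outside that range.

no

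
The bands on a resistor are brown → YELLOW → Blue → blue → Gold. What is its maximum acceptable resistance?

Brown → 1 (first significant figure)
Yellow → 4 (second significant figure)
Blue → 6 (third significant figure)
Blue → ×10^6 multiplier
Gold → ±5% tolerance
146 × 1000000 = 146000000 Ω
Maximum = 146000000 × (1 + 5/100) = 153300000 Ω.

153300000 Ω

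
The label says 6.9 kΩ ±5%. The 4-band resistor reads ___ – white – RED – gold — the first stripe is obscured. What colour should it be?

blue

6900 Ω = 69 × 10^2.
The first band gives digit 6 of the significand, and 6 is blue.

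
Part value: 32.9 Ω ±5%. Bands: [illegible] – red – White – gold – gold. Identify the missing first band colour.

orange

32.9 Ω = 329 × 10^-1.
The first band gives digit 3 of the significand, and 3 is orange.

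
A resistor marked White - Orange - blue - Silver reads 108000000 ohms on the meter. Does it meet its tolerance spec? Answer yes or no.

no

White → 9 (first significant figure)
Orange → 3 (second significant figure)
Blue → ×10^6 multiplier
Silver → ±10% tolerance
93 × 1000000 = 93000000 Ω
Allowed range: 83700000 Ω to 102300000 Ω.
108000000 ohms lies outside that range.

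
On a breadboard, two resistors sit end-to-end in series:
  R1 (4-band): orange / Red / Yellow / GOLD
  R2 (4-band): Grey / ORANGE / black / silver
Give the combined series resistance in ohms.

R1: orange, red → 32; yellow ×10^4 → 320000 Ω.
R2: grey, orange → 83; black ×1 → 83 Ω.
Series: 320000 + 83 = 320083 Ω.

320083 Ω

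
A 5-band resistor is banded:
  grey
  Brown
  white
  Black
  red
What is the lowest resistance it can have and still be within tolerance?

802.62 Ω

Grey → 8 (first significant figure)
Brown → 1 (second significant figure)
White → 9 (third significant figure)
Black → ×1 multiplier
Red → ±2% tolerance
819 × 1 = 819 Ω
Lowest = 819 × (1 − 2/100) = 802.62 Ω.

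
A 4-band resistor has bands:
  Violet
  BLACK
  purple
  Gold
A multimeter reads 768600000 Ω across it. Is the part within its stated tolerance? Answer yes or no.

no

Violet → 7 (first significant figure)
Black → 0 (second significant figure)
Violet → ×10^7 multiplier
Gold → ±5% tolerance
70 × 10000000 = 700000000 Ω
Allowed range: 665000000 Ω to 735000000 Ω.
768600000 Ω lies outside that range.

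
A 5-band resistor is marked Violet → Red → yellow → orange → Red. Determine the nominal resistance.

Violet → 7 (first significant figure)
Red → 2 (second significant figure)
Yellow → 4 (third significant figure)
Orange → ×10^3 multiplier
724 × 1000 = 724000 Ω

724000 Ω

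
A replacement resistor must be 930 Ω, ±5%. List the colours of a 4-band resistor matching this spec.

white, orange, brown, gold

930 Ω = 93 × 10^1.
9 → white
3 → orange
Multiplier 10^1 → brown.
±5% tolerance → gold.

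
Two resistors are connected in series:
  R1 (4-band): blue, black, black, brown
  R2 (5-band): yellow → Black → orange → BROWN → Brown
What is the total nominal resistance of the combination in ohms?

4090 Ω

R1: blue, black → 60; black ×1 → 60 Ω.
R2: yellow, black, orange → 403; brown ×10 → 4030 Ω.
Series: 60 + 4030 = 4090 Ω.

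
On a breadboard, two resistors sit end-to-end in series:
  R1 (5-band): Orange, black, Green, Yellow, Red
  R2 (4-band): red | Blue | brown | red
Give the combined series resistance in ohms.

3050260 Ω

R1: orange, black, green → 305; yellow ×10^4 → 3050000 Ω.
R2: red, blue → 26; brown ×10 → 260 Ω.
Series: 3050000 + 260 = 3050260 Ω.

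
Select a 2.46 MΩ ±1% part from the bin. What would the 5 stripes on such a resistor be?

red, yellow, blue, yellow, brown

2460000 Ω = 246 × 10^4.
2 → red
4 → yellow
6 → blue
Multiplier 10^4 → yellow.
±1% tolerance → brown.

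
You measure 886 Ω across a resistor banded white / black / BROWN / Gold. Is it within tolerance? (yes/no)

yes

White → 9 (first significant figure)
Black → 0 (second significant figure)
Brown → ×10 multiplier
Gold → ±5% tolerance
90 × 10 = 900 Ω
Allowed range: 855 Ω to 945 Ω.
886 Ω lies inside that range.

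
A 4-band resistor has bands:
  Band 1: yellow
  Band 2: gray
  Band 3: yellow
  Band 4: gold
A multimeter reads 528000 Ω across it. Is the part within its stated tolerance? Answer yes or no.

no

Yellow → 4 (first significant figure)
Grey → 8 (second significant figure)
Yellow → ×10^4 multiplier
Gold → ±5% tolerance
48 × 10000 = 480000 Ω
Allowed range: 456000 Ω to 504000 Ω.
528000 Ω lies outside that range.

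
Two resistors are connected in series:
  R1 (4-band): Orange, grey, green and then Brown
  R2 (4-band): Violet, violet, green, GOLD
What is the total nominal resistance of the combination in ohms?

11500000 Ω

R1: orange, grey → 38; green ×10^5 → 3800000 Ω.
R2: violet, violet → 77; green ×10^5 → 7700000 Ω.
Series: 3800000 + 7700000 = 11500000 Ω.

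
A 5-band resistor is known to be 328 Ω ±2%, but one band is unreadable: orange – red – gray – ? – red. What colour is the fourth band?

black

328 Ω = 328 × 10^0.
The fourth band is the multiplier, 10^0, which is black.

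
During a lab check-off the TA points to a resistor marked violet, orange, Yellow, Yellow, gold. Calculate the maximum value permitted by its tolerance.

Violet → 7 (first significant figure)
Orange → 3 (second significant figure)
Yellow → 4 (third significant figure)
Yellow → ×10^4 multiplier
Gold → ±5% tolerance
734 × 10000 = 7340000 Ω
Maximum = 7340000 × (1 + 5/100) = 7707000 Ω.

7707000 Ω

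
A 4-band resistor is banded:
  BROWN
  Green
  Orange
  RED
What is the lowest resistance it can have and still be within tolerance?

Brown → 1 (first significant figure)
Green → 5 (second significant figure)
Orange → ×10^3 multiplier
Red → ±2% tolerance
15 × 1000 = 15000 Ω
Lowest = 15000 × (1 − 2/100) = 14700 Ω.

14700 Ω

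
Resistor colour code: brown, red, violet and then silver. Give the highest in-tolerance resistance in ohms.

132000000 Ω

Brown → 1 (first significant figure)
Red → 2 (second significant figure)
Violet → ×10^7 multiplier
Silver → ±10% tolerance
12 × 10000000 = 120000000 Ω
Highest = 120000000 × (1 + 10/100) = 132000000 Ω.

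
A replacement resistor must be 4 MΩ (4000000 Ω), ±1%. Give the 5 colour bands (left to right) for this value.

4000000 Ω = 400 × 10^4.
4 → yellow
0 → black
0 → black
Multiplier 10^4 → yellow.
±1% tolerance → brown.

yellow, black, black, yellow, brown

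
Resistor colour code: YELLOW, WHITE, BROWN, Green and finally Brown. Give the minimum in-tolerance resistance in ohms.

48609000 Ω

Yellow → 4 (first significant figure)
White → 9 (second significant figure)
Brown → 1 (third significant figure)
Green → ×10^5 multiplier
Brown → ±1% tolerance
491 × 100000 = 49100000 Ω
Minimum = 49100000 × (1 − 1/100) = 48609000 Ω.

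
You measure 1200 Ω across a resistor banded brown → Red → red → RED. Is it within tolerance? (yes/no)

yes

Brown → 1 (first significant figure)
Red → 2 (second significant figure)
Red → ×10^2 multiplier
Red → ±2% tolerance
12 × 100 = 1200 Ω
Allowed range: 1176 Ω to 1224 Ω.
1200 Ω lies inside that range.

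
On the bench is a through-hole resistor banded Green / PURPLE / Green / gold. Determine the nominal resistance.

5700000 Ω

Green → 5 (first significant figure)
Violet → 7 (second significant figure)
Green → ×10^5 multiplier
57 × 100000 = 5700000 Ω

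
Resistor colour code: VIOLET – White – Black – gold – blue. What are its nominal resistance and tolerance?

Violet → 7 (first significant figure)
White → 9 (second significant figure)
Black → 0 (third significant figure)
Gold → ×0.1 multiplier
Blue → ±0.25% tolerance
790 × 0.1 = 79 Ω

79 Ω ±0.25%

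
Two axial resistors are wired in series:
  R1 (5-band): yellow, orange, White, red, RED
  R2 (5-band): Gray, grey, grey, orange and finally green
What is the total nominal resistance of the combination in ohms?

931900 Ω

R1: yellow, orange, white → 439; red ×10^2 → 43900 Ω.
R2: grey, grey, grey → 888; orange ×10^3 → 888000 Ω.
Series: 43900 + 888000 = 931900 Ω.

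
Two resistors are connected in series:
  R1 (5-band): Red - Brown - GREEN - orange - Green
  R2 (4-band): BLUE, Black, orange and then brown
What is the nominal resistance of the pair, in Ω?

R1: red, brown, green → 215; orange ×10^3 → 215000 Ω.
R2: blue, black → 60; orange ×10^3 → 60000 Ω.
Series: 215000 + 60000 = 275000 Ω.

275000 Ω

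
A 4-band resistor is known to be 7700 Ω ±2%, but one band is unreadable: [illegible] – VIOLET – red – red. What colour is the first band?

7700 Ω = 77 × 10^2.
The first band gives digit 7 of the significand, and 7 is violet.

violet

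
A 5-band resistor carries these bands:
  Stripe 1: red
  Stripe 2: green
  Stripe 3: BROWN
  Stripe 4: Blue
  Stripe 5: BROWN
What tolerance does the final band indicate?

The last band, brown, is the tolerance band.
Brown corresponds to ±1%.

±1%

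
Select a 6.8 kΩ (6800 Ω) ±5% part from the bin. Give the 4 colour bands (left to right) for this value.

6800 Ω = 68 × 10^2.
6 → blue
8 → grey
Multiplier 10^2 → red.
±5% tolerance → gold.

blue, grey, red, gold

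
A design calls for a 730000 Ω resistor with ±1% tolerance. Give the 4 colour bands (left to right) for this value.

violet, orange, yellow, brown

730000 Ω = 73 × 10^4.
7 → violet
3 → orange
Multiplier 10^4 → yellow.
±1% tolerance → brown.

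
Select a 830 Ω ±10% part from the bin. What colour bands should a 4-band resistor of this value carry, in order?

grey, orange, brown, silver

830 Ω = 83 × 10^1.
8 → grey
3 → orange
Multiplier 10^1 → brown.
±10% tolerance → silver.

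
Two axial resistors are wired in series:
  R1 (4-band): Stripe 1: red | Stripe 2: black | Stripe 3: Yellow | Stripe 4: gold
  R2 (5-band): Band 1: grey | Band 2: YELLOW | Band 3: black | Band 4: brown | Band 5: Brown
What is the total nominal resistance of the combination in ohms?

208400 Ω

R1: red, black → 20; yellow ×10^4 → 200000 Ω.
R2: grey, yellow, black → 840; brown ×10 → 8400 Ω.
Series: 200000 + 8400 = 208400 Ω.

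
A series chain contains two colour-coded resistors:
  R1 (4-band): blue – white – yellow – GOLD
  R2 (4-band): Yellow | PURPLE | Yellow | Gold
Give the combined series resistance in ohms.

1160000 Ω

R1: blue, white → 69; yellow ×10^4 → 690000 Ω.
R2: yellow, violet → 47; yellow ×10^4 → 470000 Ω.
Series: 690000 + 470000 = 1160000 Ω.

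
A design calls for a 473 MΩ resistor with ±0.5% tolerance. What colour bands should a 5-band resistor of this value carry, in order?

473000000 Ω = 473 × 10^6.
4 → yellow
7 → violet
3 → orange
Multiplier 10^6 → blue.
±0.5% tolerance → green.

yellow, violet, orange, blue, green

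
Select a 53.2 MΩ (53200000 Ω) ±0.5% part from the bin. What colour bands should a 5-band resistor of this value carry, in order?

green, orange, red, green, green

53200000 Ω = 532 × 10^5.
5 → green
3 → orange
2 → red
Multiplier 10^5 → green.
±0.5% tolerance → green.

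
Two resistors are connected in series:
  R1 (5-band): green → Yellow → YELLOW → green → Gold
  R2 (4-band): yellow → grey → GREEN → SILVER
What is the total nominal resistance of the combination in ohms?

R1: green, yellow, yellow → 544; green ×10^5 → 54400000 Ω.
R2: yellow, grey → 48; green ×10^5 → 4800000 Ω.
Series: 54400000 + 4800000 = 59200000 Ω.

59200000 Ω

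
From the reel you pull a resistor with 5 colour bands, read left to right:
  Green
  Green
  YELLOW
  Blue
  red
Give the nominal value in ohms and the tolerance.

Green → 5 (first significant figure)
Green → 5 (second significant figure)
Yellow → 4 (third significant figure)
Blue → ×10^6 multiplier
Red → ±2% tolerance
554 × 1000000 = 554000000 Ω

554000000 Ω ±2%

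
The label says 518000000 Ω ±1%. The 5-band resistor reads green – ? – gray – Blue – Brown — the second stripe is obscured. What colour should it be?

brown

518000000 Ω = 518 × 10^6.
The second band gives digit 1 of the significand, and 1 is brown.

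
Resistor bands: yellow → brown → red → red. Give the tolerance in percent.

The last band, red, is the tolerance band.
Red corresponds to ±2%.

±2%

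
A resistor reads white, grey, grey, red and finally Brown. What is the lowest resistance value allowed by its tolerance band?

White → 9 (first significant figure)
Grey → 8 (second significant figure)
Grey → 8 (third significant figure)
Red → ×10^2 multiplier
Brown → ±1% tolerance
988 × 100 = 98800 Ω
Lowest = 98800 × (1 − 1/100) = 97812 Ω.

97812 Ω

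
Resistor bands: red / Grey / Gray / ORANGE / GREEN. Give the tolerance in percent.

±0.5%

The last band, green, is the tolerance band.
Green corresponds to ±0.5%.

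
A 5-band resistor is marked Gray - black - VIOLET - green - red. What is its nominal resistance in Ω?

Grey → 8 (first significant figure)
Black → 0 (second significant figure)
Violet → 7 (third significant figure)
Green → ×10^5 multiplier
807 × 100000 = 80700000 Ω

80700000 Ω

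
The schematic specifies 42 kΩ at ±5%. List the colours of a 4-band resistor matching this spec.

42000 Ω = 42 × 10^3.
4 → yellow
2 → red
Multiplier 10^3 → orange.
±5% tolerance → gold.

yellow, red, orange, gold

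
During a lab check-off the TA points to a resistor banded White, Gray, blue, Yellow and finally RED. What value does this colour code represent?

White → 9 (first significant figure)
Grey → 8 (second significant figure)
Blue → 6 (third significant figure)
Yellow → ×10^4 multiplier
986 × 10000 = 9860000 Ω

9860000 Ω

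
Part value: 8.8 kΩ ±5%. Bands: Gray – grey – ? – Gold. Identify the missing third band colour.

red

8800 Ω = 88 × 10^2.
The third band is the multiplier, 10^2, which is red.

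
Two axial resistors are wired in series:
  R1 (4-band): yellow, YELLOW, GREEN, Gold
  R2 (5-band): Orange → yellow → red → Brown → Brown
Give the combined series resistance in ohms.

4403420 Ω

R1: yellow, yellow → 44; green ×10^5 → 4400000 Ω.
R2: orange, yellow, red → 342; brown ×10 → 3420 Ω.
Series: 4400000 + 3420 = 4403420 Ω.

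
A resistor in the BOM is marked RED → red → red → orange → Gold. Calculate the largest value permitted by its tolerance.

233100 Ω

Red → 2 (first significant figure)
Red → 2 (second significant figure)
Red → 2 (third significant figure)
Orange → ×10^3 multiplier
Gold → ±5% tolerance
222 × 1000 = 222000 Ω
Largest = 222000 × (1 + 5/100) = 233100 Ω.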